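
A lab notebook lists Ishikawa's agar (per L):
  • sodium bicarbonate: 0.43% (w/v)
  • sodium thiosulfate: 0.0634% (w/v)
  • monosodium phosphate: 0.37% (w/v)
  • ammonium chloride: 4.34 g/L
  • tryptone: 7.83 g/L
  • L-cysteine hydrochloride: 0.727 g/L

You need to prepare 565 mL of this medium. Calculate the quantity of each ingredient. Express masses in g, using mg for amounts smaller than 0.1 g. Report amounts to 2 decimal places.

Target volume = 565 mL = 0.565 L.
sodium bicarbonate: 0.43% w/v = 4.3 g/L → 4.3 × 0.565 L = 2.43 g
sodium thiosulfate: 0.0634 g per 100 mL × 565 mL ÷ 100 = 0.36 g
monosodium phosphate: 0.37 g per 100 mL × 565 mL ÷ 100 = 2.09 g
ammonium chloride: 4.34 g/L × 0.565 L = 2.45 g
tryptone: 7.83 g/L × 0.565 L = 4.42 g
L-cysteine hydrochloride: 0.727 g/L × 0.565 L = 0.41 g

sodium bicarbonate 2.43 g; sodium thiosulfate 0.36 g; monosodium phosphate 2.09 g; ammonium chloride 2.45 g; tryptone 4.42 g; L-cysteine hydrochloride 0.41 g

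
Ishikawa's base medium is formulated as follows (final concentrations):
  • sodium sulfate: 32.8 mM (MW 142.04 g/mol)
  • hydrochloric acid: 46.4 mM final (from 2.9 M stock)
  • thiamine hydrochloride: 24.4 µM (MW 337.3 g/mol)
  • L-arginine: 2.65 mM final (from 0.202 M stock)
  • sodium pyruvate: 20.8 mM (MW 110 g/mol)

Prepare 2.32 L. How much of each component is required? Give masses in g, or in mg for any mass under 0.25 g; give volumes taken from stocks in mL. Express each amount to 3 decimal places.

Scale factor relative to 1 L: 2.32.
sodium sulfate: 32.8 mmol/L × 142.04 g/mol × 2.32 L ÷ 1000 = 10.809 g
hydrochloric acid: C1V1 = C2V2 → 46.4 mM × 2320 mL ÷ 2900 mM = 37.120 mL
thiamine hydrochloride: 24.4 µmol/L × 337.3 g/mol × 2.32 L ÷ 1000 = 19.094 mg
L-arginine: dilute stock: 2.65 mM × 2320 mL ÷ 202 mM = 30.436 mL
sodium pyruvate: 20.8 mmol/L × 110 g/mol × 2.32 L ÷ 1000 = 5.308 g

sodium sulfate 10.809 g; hydrochloric acid 37.120 mL; thiamine hydrochloride 19.094 mg; L-arginine 30.436 mL; sodium pyruvate 5.308 g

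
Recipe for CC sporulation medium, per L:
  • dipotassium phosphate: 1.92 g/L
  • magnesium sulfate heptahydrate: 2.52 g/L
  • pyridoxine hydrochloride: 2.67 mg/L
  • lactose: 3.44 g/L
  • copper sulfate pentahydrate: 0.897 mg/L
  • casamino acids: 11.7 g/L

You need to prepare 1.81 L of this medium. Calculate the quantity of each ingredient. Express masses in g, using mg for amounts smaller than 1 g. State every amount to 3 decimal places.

dipotassium phosphate 3.475 g; magnesium sulfate heptahydrate 4.561 g; pyridoxine hydrochloride 4.833 mg; lactose 6.226 g; copper sulfate pentahydrate 1.624 mg; casamino acids 21.177 g

Scale factor relative to 1 L: 1.81.
dipotassium phosphate: 1.92 g/L × 1.81 L = 3.475 g
magnesium sulfate heptahydrate: 2.52 g/L × 1.81 L = 4.561 g
pyridoxine hydrochloride: 2.67 mg/L × 1.81 L = 4.833 mg
lactose: 3.44 g/L × 1.81 L = 6.226 g
copper sulfate pentahydrate: 0.897 mg/L × 1.81 L = 1.624 mg
casamino acids: 11.7 g/L × 1.81 L = 21.177 g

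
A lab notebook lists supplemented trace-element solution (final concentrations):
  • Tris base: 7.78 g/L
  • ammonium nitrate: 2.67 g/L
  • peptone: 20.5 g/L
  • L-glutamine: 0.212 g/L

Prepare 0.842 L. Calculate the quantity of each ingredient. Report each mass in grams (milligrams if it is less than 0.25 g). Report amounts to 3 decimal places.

Scale factor relative to 1 L: 0.842.
Tris base: 7.78 g/L × 0.842 L = 6.551 g
ammonium nitrate: 2.67 g/L × 0.842 L = 2.248 g
peptone: 20.5 g/L × 0.842 L = 17.261 g
L-glutamine: 0.212 g/L × 0.842 L = 0.178504 g = 178.504 mg

Tris base 6.551 g; ammonium nitrate 2.248 g; peptone 17.261 g; L-glutamine 178.504 mg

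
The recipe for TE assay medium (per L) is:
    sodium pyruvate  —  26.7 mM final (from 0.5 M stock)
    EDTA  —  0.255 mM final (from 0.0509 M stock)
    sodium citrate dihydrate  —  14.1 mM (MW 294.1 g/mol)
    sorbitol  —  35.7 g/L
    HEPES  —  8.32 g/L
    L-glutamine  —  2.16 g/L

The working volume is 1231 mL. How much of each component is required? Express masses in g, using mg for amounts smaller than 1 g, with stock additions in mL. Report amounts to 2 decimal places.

sodium pyruvate 65.74 mL; EDTA 6.17 mL; sodium citrate dihydrate 5.10 g; sorbitol 43.95 g; HEPES 10.24 g; L-glutamine 2.66 g

Working volume: 1231 mL = 1.231 L.
sodium pyruvate: dilute stock: 26.7 mM × 1231 mL ÷ 500 mM = 65.74 mL
EDTA: V = C2·V2/C1 = 0.255 mM × 1231 mL ÷ 50.9 mM = 6.17 mL
sodium citrate dihydrate: 14.1 mmol/L × 294.1 g/mol × 1.231 L ÷ 1000 = 5.10 g
sorbitol: 35.7 g/L × 1.231 L = 43.95 g
HEPES: 8.32 g/L × 1.231 L = 10.24 g
L-glutamine: 2.16 g/L × 1.231 L = 2.66 g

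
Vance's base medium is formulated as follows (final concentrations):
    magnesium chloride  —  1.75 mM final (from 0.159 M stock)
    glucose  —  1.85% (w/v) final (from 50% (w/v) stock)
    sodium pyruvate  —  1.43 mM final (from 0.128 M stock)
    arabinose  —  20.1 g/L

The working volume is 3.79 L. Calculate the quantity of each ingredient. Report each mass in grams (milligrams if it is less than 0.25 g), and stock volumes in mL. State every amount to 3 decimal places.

magnesium chloride 41.714 mL; glucose 140.230 mL; sodium pyruvate 42.341 mL; arabinose 76.179 g

Working volume: 3.79 L.
magnesium chloride: V = C2·V2/C1 = 1.75 mM × 3790 mL ÷ 159 mM = 41.714 mL
glucose: V = C2·V2/C1 = 1.85% ÷ 50% × 3790 mL = 140.230 mL
sodium pyruvate: C1V1 = C2V2 → 1.43 mM × 3790 mL ÷ 128 mM = 42.341 mL
arabinose: 20.1 g/L × 3.79 L = 76.179 g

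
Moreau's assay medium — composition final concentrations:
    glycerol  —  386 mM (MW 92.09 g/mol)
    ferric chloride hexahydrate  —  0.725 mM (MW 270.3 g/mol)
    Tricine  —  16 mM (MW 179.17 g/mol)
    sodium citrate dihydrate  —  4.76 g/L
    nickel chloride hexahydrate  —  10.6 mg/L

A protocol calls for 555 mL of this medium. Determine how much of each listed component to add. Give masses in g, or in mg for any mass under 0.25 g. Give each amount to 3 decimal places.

Scale factor relative to 1 L: 0.555.
glycerol: 386 mmol/L × 92.09 g/mol × 0.555 L ÷ 1000 = 19.728 g
ferric chloride hexahydrate: 0.725 mmol/L × 270.3 mg/mmol × 0.555 L = 108.762 mg
Tricine: 16 mmol/L × 179.17 g/mol × 0.555 L ÷ 1000 = 1.591 g
sodium citrate dihydrate: 4.76 g/L × 0.555 L = 2.642 g
nickel chloride hexahydrate: 10.6 mg/L × 0.555 L = 5.883 mg

glycerol 19.728 g; ferric chloride hexahydrate 108.762 mg; Tricine 1.591 g; sodium citrate dihydrate 2.642 g; nickel chloride hexahydrate 5.883 mg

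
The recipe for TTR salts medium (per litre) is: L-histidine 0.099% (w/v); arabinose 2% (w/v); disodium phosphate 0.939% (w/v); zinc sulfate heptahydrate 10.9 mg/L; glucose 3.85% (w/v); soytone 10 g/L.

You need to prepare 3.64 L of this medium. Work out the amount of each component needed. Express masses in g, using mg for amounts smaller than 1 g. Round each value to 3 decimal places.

Working volume: 3.64 L.
L-histidine: 0.099% w/v = 0.99 g/L → 0.99 × 3.64 L = 3.604 g
arabinose: 2% w/v = 20 g/L → 20 × 3.64 L = 72.800 g
disodium phosphate: 0.939% w/v = 9.39 g/L → 9.39 × 3.64 L = 34.180 g
zinc sulfate heptahydrate: 10.9 mg/L × 3.64 L = 39.676 mg
glucose: 3.85 g per 100 mL × 3640 mL ÷ 100 = 140.140 g
soytone: 10 g/L × 3.64 L = 36.400 g

L-histidine 3.604 g; arabinose 72.800 g; disodium phosphate 34.180 g; zinc sulfate heptahydrate 39.676 mg; glucose 140.140 g; soytone 36.400 g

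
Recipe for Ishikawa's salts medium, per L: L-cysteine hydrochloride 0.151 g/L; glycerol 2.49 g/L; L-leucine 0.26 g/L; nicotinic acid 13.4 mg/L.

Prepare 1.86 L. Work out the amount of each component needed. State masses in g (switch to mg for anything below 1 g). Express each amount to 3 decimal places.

Scale factor relative to 1 L: 1.86.
L-cysteine hydrochloride: 0.151 g/L × 1.86 L = 0.28086 g = 280.860 mg
glycerol: 2.49 g/L × 1.86 L = 4.631 g
L-leucine: 0.26 g/L × 1.86 L = 0.4836 g = 483.600 mg
nicotinic acid: 13.4 mg/L × 1.86 L = 24.924 mg

L-cysteine hydrochloride 280.860 mg; glycerol 4.631 g; L-leucine 483.600 mg; nicotinic acid 24.924 mg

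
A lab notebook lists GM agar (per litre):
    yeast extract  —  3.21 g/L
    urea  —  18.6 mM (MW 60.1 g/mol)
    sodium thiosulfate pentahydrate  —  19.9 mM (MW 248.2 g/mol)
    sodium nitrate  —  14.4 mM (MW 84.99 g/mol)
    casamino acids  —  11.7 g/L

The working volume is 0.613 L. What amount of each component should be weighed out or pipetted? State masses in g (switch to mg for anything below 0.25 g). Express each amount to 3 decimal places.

Scale factor relative to 1 L: 0.613.
yeast extract: 3.21 g/L × 0.613 L = 1.968 g
urea: 18.6 mmol/L × 60.1 g/mol × 0.613 L ÷ 1000 = 0.685 g
sodium thiosulfate pentahydrate: 19.9 mmol/L × 248.2 g/mol × 0.613 L ÷ 1000 = 3.028 g
sodium nitrate: 14.4 mmol/L × 84.99 g/mol × 0.613 L ÷ 1000 = 0.750 g
casamino acids: 11.7 g/L × 0.613 L = 7.172 g

yeast extract 1.968 g; urea 0.685 g; sodium thiosulfate pentahydrate 3.028 g; sodium nitrate 0.750 g; casamino acids 7.172 g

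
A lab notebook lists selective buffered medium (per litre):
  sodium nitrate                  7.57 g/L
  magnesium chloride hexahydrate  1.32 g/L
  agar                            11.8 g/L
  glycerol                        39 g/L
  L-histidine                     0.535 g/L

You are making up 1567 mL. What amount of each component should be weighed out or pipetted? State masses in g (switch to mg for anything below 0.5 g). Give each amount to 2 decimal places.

sodium nitrate 11.86 g; magnesium chloride hexahydrate 2.07 g; agar 18.49 g; glycerol 61.11 g; L-histidine 0.84 g

Working volume: 1567 mL = 1.567 L.
sodium nitrate: 7.57 g/L × 1.567 L = 11.86 g
magnesium chloride hexahydrate: 1.32 g/L × 1.567 L = 2.07 g
agar: 11.8 g/L × 1.567 L = 18.49 g
glycerol: 39 g/L × 1.567 L = 61.11 g
L-histidine: 0.535 g/L × 1.567 L = 0.84 g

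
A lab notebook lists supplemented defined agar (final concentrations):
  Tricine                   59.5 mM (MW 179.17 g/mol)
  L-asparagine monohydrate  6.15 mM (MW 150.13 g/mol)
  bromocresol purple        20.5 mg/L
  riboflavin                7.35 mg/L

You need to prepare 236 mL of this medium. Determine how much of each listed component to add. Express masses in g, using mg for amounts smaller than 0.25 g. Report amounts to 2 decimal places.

Tricine 2.52 g; L-asparagine monohydrate 217.90 mg; bromocresol purple 4.84 mg; riboflavin 1.73 mg

Scale factor relative to 1 L: 0.236.
Tricine: 59.5 mmol/L × 179.17 g/mol × 0.236 L ÷ 1000 = 2.52 g
L-asparagine monohydrate: 6.15 mmol/L × 150.13 mg/mmol × 0.236 L = 217.90 mg
bromocresol purple: 20.5 mg/L × 0.236 L = 4.84 mg
riboflavin: 7.35 mg/L × 0.236 L = 1.73 mg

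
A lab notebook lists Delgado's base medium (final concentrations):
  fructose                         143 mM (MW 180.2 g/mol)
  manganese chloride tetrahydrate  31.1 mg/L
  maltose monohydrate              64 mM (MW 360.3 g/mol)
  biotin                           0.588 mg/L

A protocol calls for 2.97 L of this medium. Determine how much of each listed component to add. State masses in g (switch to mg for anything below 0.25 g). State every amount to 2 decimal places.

fructose 76.53 g; manganese chloride tetrahydrate 92.37 mg; maltose monohydrate 68.49 g; biotin 1.75 mg

Working volume: 2.97 L.
fructose: 143 mmol/L × 180.2 g/mol × 2.97 L ÷ 1000 = 76.53 g
manganese chloride tetrahydrate: 31.1 mg/L × 2.97 L = 92.37 mg
maltose monohydrate: 64 mmol/L × 360.3 g/mol × 2.97 L ÷ 1000 = 68.49 g
biotin: 0.588 mg/L × 2.97 L = 1.75 mg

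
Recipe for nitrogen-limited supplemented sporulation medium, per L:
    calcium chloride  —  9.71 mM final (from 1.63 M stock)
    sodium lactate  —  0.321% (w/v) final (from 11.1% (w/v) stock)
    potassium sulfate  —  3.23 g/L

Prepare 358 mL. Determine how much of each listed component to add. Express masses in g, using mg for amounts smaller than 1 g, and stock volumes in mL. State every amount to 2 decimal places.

calcium chloride 2.13 mL; sodium lactate 10.35 mL; potassium sulfate 1.16 g

Scale factor relative to 1 L: 0.358.
calcium chloride: C1V1 = C2V2 → 9.71 mM × 358 mL ÷ 1630 mM = 2.13 mL
sodium lactate: C1V1 = C2V2 → 0.321% ÷ 11.1% × 358 mL = 10.35 mL
potassium sulfate: 3.23 g/L × 0.358 L = 1.16 g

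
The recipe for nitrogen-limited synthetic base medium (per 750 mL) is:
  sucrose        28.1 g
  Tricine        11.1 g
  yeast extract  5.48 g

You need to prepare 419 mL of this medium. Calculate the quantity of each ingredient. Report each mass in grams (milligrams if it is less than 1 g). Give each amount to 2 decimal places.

sucrose 15.70 g; Tricine 6.20 g; yeast extract 3.06 g

Scale factor = 419 mL / 750 mL = 0.558667.
sucrose: 28.1 g × (419 mL / 750 mL) = 15.70 g
Tricine: 11.1 g × (419 mL / 750 mL) = 6.20 g
yeast extract: 5.48 g × (419 mL / 750 mL) = 3.06 g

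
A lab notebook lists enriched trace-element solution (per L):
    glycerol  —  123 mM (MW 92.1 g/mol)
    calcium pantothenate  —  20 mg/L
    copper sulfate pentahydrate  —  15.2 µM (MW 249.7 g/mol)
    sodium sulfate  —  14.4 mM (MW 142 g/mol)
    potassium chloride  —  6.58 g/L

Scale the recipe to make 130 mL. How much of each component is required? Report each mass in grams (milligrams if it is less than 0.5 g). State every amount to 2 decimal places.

glycerol 1.47 g; calcium pantothenate 2.60 mg; copper sulfate pentahydrate 0.49 mg; sodium sulfate 265.82 mg; potassium chloride 0.86 g

Working volume: 130 mL = 0.13 L.
glycerol: 123 mmol/L × 92.1 g/mol × 0.13 L ÷ 1000 = 1.47 g
calcium pantothenate: 20 mg/L × 0.13 L = 2.60 mg
copper sulfate pentahydrate: 15.2 µmol/L × 249.7 g/mol × 0.13 L ÷ 1000 = 0.49 mg
sodium sulfate: 14.4 mmol/L × 142 mg/mmol × 0.13 L = 265.82 mg
potassium chloride: 6.58 g/L × 0.13 L = 0.86 g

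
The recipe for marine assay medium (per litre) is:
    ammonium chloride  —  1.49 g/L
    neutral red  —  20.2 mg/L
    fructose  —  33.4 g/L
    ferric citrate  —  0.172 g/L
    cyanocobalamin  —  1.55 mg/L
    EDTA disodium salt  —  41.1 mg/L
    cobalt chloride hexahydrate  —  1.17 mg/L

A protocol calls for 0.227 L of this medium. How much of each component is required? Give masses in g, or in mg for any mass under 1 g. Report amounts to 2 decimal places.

ammonium chloride 338.23 mg; neutral red 4.59 mg; fructose 7.58 g; ferric citrate 39.04 mg; cyanocobalamin 0.35 mg; EDTA disodium salt 9.33 mg; cobalt chloride hexahydrate 0.27 mg

Working volume: 0.227 L.
ammonium chloride: 1.49 g/L × 0.227 L = 0.33823 g = 338.23 mg
neutral red: 20.2 mg/L × 0.227 L = 4.59 mg
fructose: 33.4 g/L × 0.227 L = 7.58 g
ferric citrate: 0.172 g/L × 0.227 L = 0.039044 g = 39.04 mg
cyanocobalamin: 1.55 mg/L × 0.227 L = 0.35 mg
EDTA disodium salt: 41.1 mg/L × 0.227 L = 9.33 mg
cobalt chloride hexahydrate: 1.17 mg/L × 0.227 L = 0.27 mg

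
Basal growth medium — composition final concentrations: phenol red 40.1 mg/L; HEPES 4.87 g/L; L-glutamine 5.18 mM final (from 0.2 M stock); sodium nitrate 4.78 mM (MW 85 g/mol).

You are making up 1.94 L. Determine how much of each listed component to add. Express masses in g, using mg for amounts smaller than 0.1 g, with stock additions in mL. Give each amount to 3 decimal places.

phenol red 77.794 mg; HEPES 9.448 g; L-glutamine 50.246 mL; sodium nitrate 0.788 g

Scale factor relative to 1 L: 1.94.
phenol red: 40.1 mg/L × 1.94 L = 77.794 mg
HEPES: 4.87 g/L × 1.94 L = 9.448 g
L-glutamine: dilute stock: 5.18 mM × 1940 mL ÷ 200 mM = 50.246 mL
sodium nitrate: 4.78 mmol/L × 85 g/mol × 1.94 L ÷ 1000 = 0.788 g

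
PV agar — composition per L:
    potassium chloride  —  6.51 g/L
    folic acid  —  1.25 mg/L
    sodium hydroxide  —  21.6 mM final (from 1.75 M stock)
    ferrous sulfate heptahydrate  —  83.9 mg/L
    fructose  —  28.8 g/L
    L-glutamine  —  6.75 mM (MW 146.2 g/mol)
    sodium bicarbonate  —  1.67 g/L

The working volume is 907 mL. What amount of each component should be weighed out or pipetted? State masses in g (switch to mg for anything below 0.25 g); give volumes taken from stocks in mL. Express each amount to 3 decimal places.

potassium chloride 5.905 g; folic acid 1.134 mg; sodium hydroxide 11.195 mL; ferrous sulfate heptahydrate 76.097 mg; fructose 26.122 g; L-glutamine 0.895 g; sodium bicarbonate 1.515 g

Target volume = 907 mL = 0.907 L.
potassium chloride: 6.51 g/L × 0.907 L = 5.905 g
folic acid: 1.25 mg/L × 0.907 L = 1.134 mg
sodium hydroxide: V = C2·V2/C1 = 21.6 mM × 907 mL ÷ 1750 mM = 11.195 mL
ferrous sulfate heptahydrate: 83.9 mg/L × 0.907 L = 76.097 mg
fructose: 28.8 g/L × 0.907 L = 26.122 g
L-glutamine: 6.75 mmol/L × 146.2 g/mol × 0.907 L ÷ 1000 = 0.895 g
sodium bicarbonate: 1.67 g/L × 0.907 L = 1.515 g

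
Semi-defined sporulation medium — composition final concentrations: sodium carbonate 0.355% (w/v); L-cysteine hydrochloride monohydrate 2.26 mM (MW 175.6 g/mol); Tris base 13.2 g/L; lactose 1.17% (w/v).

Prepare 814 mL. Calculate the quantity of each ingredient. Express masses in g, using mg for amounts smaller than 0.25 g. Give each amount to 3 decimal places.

sodium carbonate 2.890 g; L-cysteine hydrochloride monohydrate 0.323 g; Tris base 10.745 g; lactose 9.524 g

Target volume = 814 mL = 0.814 L.
sodium carbonate: 0.355% w/v = 3.55 g/L → 3.55 × 0.814 L = 2.890 g
L-cysteine hydrochloride monohydrate: 2.26 mmol/L × 175.6 g/mol × 0.814 L ÷ 1000 = 0.323 g
Tris base: 13.2 g/L × 0.814 L = 10.745 g
lactose: 1.17% w/v = 11.7 g/L → 11.7 × 0.814 L = 9.524 g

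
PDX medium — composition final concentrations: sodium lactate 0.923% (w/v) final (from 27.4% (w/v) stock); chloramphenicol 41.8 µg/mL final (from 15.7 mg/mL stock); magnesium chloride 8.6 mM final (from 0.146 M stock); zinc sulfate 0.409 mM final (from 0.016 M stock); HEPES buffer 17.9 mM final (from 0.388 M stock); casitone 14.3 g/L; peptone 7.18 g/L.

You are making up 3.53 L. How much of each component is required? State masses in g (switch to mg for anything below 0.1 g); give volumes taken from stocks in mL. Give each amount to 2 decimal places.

sodium lactate 118.91 mL; chloramphenicol 9.40 mL; magnesium chloride 207.93 mL; zinc sulfate 90.24 mL; HEPES buffer 162.85 mL; casitone 50.48 g; peptone 25.35 g

Scale factor relative to 1 L: 3.53.
sodium lactate: C1V1 = C2V2 → 0.923% ÷ 27.4% × 3530 mL = 118.91 mL
chloramphenicol: dilute stock: 41.8 µg/mL × 3530 mL ÷ 15700 µg/mL = 9.40 mL
magnesium chloride: C1V1 = C2V2 → 8.6 mM × 3530 mL ÷ 146 mM = 207.93 mL
zinc sulfate: dilute stock: 0.409 mM × 3530 mL ÷ 16 mM = 90.24 mL
HEPES buffer: V = C2·V2/C1 = 17.9 mM × 3530 mL ÷ 388 mM = 162.85 mL
casitone: 14.3 g/L × 3.53 L = 50.48 g
peptone: 7.18 g/L × 3.53 L = 25.35 g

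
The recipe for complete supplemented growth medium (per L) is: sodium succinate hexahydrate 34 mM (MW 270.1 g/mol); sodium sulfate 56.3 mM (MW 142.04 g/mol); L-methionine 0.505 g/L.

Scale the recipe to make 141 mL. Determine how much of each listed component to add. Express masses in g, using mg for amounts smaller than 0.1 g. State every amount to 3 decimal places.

sodium succinate hexahydrate 1.295 g; sodium sulfate 1.128 g; L-methionine 71.205 mg

Target volume = 141 mL = 0.141 L.
sodium succinate hexahydrate: 34 mmol/L × 270.1 g/mol × 0.141 L ÷ 1000 = 1.295 g
sodium sulfate: 56.3 mmol/L × 142.04 g/mol × 0.141 L ÷ 1000 = 1.128 g
L-methionine: 0.505 g/L × 0.141 L = 0.071205 g = 71.205 mg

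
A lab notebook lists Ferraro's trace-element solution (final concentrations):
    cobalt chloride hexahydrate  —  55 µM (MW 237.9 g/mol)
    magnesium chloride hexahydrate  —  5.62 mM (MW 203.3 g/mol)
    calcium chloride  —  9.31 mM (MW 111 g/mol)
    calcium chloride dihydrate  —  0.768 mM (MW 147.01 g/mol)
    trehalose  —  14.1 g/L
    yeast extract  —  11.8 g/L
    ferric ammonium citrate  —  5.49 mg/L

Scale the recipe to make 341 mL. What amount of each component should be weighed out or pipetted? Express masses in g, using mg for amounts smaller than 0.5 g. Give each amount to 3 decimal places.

cobalt chloride hexahydrate 4.462 mg; magnesium chloride hexahydrate 389.608 mg; calcium chloride 352.393 mg; calcium chloride dihydrate 38.500 mg; trehalose 4.808 g; yeast extract 4.024 g; ferric ammonium citrate 1.872 mg

Target volume = 341 mL = 0.341 L.
cobalt chloride hexahydrate: 55 µmol/L × 237.9 g/mol × 0.341 L ÷ 1000 = 4.462 mg
magnesium chloride hexahydrate: 5.62 mmol/L × 203.3 mg/mmol × 0.341 L = 389.608 mg
calcium chloride: 9.31 mmol/L × 111 mg/mmol × 0.341 L = 352.393 mg
calcium chloride dihydrate: 0.768 mmol/L × 147.01 mg/mmol × 0.341 L = 38.500 mg
trehalose: 14.1 g/L × 0.341 L = 4.808 g
yeast extract: 11.8 g/L × 0.341 L = 4.024 g
ferric ammonium citrate: 5.49 mg/L × 0.341 L = 1.872 mg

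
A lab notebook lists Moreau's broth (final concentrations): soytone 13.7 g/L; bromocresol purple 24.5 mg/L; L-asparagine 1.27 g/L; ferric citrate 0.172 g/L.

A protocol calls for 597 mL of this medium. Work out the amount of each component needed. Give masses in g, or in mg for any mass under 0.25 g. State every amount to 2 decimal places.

Target volume = 597 mL = 0.597 L.
soytone: 13.7 g/L × 0.597 L = 8.18 g
bromocresol purple: 24.5 mg/L × 0.597 L = 14.63 mg
L-asparagine: 1.27 g/L × 0.597 L = 0.76 g
ferric citrate: 0.172 g/L × 0.597 L = 0.102684 g = 102.68 mg

soytone 8.18 g; bromocresol purple 14.63 mg; L-asparagine 0.76 g; ferric citrate 102.68 mg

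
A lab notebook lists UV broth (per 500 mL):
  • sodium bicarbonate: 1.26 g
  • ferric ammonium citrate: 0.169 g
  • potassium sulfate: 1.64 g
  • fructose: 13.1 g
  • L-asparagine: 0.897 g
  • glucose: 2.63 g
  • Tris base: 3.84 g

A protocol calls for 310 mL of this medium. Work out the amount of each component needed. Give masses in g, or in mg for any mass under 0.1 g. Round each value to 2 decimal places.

Ratio of target to recipe volume: 310 / 500 = 0.62.
sodium bicarbonate: 1.26 g × (310 mL / 500 mL) = 0.78 g
ferric ammonium citrate: 0.169 g × (310 mL / 500 mL) = 0.10 g
potassium sulfate: 1.64 g × (310 mL / 500 mL) = 1.02 g
fructose: 13.1 g × (310 mL / 500 mL) = 8.12 g
L-asparagine: 0.897 g × (310 mL / 500 mL) = 0.56 g
glucose: 2.63 g × (310 mL / 500 mL) = 1.63 g
Tris base: 3.84 g × (310 mL / 500 mL) = 2.38 g

sodium bicarbonate 0.78 g; ferric ammonium citrate 0.10 g; potassium sulfate 1.02 g; fructose 8.12 g; L-asparagine 0.56 g; glucose 1.63 g; Tris base 2.38 g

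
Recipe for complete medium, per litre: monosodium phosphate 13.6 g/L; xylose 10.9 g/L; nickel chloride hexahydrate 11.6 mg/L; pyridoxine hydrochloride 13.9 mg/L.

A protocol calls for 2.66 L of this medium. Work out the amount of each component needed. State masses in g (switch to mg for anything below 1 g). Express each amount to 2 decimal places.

monosodium phosphate 36.18 g; xylose 28.99 g; nickel chloride hexahydrate 30.86 mg; pyridoxine hydrochloride 36.97 mg

Scale factor relative to 1 L: 2.66.
monosodium phosphate: 13.6 g/L × 2.66 L = 36.18 g
xylose: 10.9 g/L × 2.66 L = 28.99 g
nickel chloride hexahydrate: 11.6 mg/L × 2.66 L = 30.86 mg
pyridoxine hydrochloride: 13.9 mg/L × 2.66 L = 36.97 mg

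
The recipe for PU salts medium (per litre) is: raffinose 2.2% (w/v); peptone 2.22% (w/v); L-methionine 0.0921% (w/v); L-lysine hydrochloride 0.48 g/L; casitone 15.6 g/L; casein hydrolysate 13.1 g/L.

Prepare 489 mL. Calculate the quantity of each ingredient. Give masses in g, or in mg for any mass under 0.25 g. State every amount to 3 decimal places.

Working volume: 489 mL = 0.489 L.
raffinose: 2.2 g per 100 mL × 489 mL ÷ 100 = 10.758 g
peptone: 2.22 g per 100 mL × 489 mL ÷ 100 = 10.856 g
L-methionine: 0.0921% w/v = 0.921 g/L → 0.921 × 0.489 L = 0.450 g
L-lysine hydrochloride: 0.48 g/L × 0.489 L = 0.23472 g = 234.720 mg
casitone: 15.6 g/L × 0.489 L = 7.628 g
casein hydrolysate: 13.1 g/L × 0.489 L = 6.406 g

raffinose 10.758 g; peptone 10.856 g; L-methionine 0.450 g; L-lysine hydrochloride 234.720 mg; casitone 7.628 g; casein hydrolysate 6.406 g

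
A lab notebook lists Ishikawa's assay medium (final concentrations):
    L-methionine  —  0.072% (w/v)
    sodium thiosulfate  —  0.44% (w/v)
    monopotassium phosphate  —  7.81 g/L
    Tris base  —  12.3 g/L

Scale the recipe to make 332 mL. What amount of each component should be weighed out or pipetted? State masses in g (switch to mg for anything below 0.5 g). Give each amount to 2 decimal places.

Scale factor relative to 1 L: 0.332.
L-methionine: 0.072 g per 100 mL × 332 mL ÷ 100 = 0.23904 g = 239.04 mg
sodium thiosulfate: 0.44% w/v = 4.4 g/L → 4.4 × 0.332 L = 1.46 g
monopotassium phosphate: 7.81 g/L × 0.332 L = 2.59 g
Tris base: 12.3 g/L × 0.332 L = 4.08 g

L-methionine 239.04 mg; sodium thiosulfate 1.46 g; monopotassium phosphate 2.59 g; Tris base 4.08 g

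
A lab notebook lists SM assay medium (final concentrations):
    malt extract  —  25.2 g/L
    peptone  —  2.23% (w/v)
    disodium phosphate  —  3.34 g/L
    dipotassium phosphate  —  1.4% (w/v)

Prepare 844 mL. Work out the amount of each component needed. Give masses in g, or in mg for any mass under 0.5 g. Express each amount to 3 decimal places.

Working volume: 844 mL = 0.844 L.
malt extract: 25.2 g/L × 0.844 L = 21.269 g
peptone: 2.23 g per 100 mL × 844 mL ÷ 100 = 18.821 g
disodium phosphate: 3.34 g/L × 0.844 L = 2.819 g
dipotassium phosphate: 1.4 g per 100 mL × 844 mL ÷ 100 = 11.816 g

malt extract 21.269 g; peptone 18.821 g; disodium phosphate 2.819 g; dipotassium phosphate 11.816 g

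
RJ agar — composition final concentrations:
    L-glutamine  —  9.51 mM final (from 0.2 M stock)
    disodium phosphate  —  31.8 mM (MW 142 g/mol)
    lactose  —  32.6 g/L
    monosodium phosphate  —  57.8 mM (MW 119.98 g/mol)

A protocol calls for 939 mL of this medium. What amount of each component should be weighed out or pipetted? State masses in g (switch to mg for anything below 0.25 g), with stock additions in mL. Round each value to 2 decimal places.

Working volume: 939 mL = 0.939 L.
L-glutamine: C1V1 = C2V2 → 9.51 mM × 939 mL ÷ 200 mM = 44.65 mL
disodium phosphate: 31.8 mmol/L × 142 g/mol × 0.939 L ÷ 1000 = 4.24 g
lactose: 32.6 g/L × 0.939 L = 30.61 g
monosodium phosphate: 57.8 mmol/L × 119.98 g/mol × 0.939 L ÷ 1000 = 6.51 g

L-glutamine 44.65 mL; disodium phosphate 4.24 g; lactose 30.61 g; monosodium phosphate 6.51 g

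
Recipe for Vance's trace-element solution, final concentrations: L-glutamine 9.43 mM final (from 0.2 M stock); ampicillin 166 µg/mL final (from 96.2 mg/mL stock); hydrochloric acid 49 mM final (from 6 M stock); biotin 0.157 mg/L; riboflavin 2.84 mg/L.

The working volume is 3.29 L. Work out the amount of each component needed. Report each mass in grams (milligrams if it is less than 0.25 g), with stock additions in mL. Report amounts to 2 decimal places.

L-glutamine 155.12 mL; ampicillin 5.68 mL; hydrochloric acid 26.87 mL; biotin 0.52 mg; riboflavin 9.34 mg

Scale factor relative to 1 L: 3.29.
L-glutamine: V = C2·V2/C1 = 9.43 mM × 3290 mL ÷ 200 mM = 155.12 mL
ampicillin: C1V1 = C2V2 → 166 µg/mL × 3290 mL ÷ 96200 µg/mL = 5.68 mL
hydrochloric acid: C1V1 = C2V2 → 49 mM × 3290 mL ÷ 6000 mM = 26.87 mL
biotin: 0.157 mg/L × 3.29 L = 0.52 mg
riboflavin: 2.84 mg/L × 3.29 L = 9.34 mg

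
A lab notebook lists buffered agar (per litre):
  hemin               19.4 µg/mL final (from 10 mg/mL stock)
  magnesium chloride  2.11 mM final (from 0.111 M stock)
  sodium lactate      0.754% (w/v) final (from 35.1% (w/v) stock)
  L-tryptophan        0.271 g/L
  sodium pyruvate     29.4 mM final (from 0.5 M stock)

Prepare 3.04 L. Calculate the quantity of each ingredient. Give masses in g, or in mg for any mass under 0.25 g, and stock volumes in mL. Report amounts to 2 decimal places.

Scale factor relative to 1 L: 3.04.
hemin: C1V1 = C2V2 → 19.4 µg/mL × 3040 mL ÷ 10000 µg/mL = 5.90 mL
magnesium chloride: V = C2·V2/C1 = 2.11 mM × 3040 mL ÷ 111 mM = 57.79 mL
sodium lactate: C1V1 = C2V2 → 0.754% ÷ 35.1% × 3040 mL = 65.30 mL
L-tryptophan: 0.271 g/L × 3.04 L = 0.82 g
sodium pyruvate: V = C2·V2/C1 = 29.4 mM × 3040 mL ÷ 500 mM = 178.75 mL

hemin 5.90 mL; magnesium chloride 57.79 mL; sodium lactate 65.30 mL; L-tryptophan 0.82 g; sodium pyruvate 178.75 mL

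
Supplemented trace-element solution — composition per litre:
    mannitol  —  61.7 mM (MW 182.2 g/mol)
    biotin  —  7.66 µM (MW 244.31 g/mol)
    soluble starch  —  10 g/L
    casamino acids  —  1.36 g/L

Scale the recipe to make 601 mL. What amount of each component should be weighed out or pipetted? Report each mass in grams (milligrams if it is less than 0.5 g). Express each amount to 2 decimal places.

mannitol 6.76 g; biotin 1.12 mg; soluble starch 6.01 g; casamino acids 0.82 g

Target volume = 601 mL = 0.601 L.
mannitol: 61.7 mmol/L × 182.2 g/mol × 0.601 L ÷ 1000 = 6.76 g
biotin: 7.66 µmol/L × 244.31 g/mol × 0.601 L ÷ 1000 = 1.12 mg
soluble starch: 10 g/L × 0.601 L = 6.01 g
casamino acids: 1.36 g/L × 0.601 L = 0.82 g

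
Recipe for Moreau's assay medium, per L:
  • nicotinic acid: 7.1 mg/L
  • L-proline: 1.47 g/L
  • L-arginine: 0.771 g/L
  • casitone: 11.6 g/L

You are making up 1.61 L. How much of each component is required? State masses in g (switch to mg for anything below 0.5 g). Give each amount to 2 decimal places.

Scale factor relative to 1 L: 1.61.
nicotinic acid: 7.1 mg/L × 1.61 L = 11.43 mg
L-proline: 1.47 g/L × 1.61 L = 2.37 g
L-arginine: 0.771 g/L × 1.61 L = 1.24 g
casitone: 11.6 g/L × 1.61 L = 18.68 g

nicotinic acid 11.43 mg; L-proline 2.37 g; L-arginine 1.24 g; casitone 18.68 g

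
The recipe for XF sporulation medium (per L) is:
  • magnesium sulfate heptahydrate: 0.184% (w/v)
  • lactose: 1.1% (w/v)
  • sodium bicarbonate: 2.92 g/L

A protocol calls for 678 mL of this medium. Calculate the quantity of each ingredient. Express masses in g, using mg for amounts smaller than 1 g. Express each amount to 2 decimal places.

Scale factor relative to 1 L: 0.678.
magnesium sulfate heptahydrate: 0.184 g per 100 mL × 678 mL ÷ 100 = 1.25 g
lactose: 1.1 g per 100 mL × 678 mL ÷ 100 = 7.46 g
sodium bicarbonate: 2.92 g/L × 0.678 L = 1.98 g

magnesium sulfate heptahydrate 1.25 g; lactose 7.46 g; sodium bicarbonate 1.98 g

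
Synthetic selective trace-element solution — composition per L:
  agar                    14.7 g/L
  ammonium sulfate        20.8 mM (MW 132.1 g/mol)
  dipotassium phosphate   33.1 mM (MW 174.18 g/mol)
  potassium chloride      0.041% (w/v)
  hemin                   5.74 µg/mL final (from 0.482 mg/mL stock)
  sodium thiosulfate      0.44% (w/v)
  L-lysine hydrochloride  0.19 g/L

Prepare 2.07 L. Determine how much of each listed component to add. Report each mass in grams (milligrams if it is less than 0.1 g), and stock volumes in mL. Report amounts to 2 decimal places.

agar 30.43 g; ammonium sulfate 5.69 g; dipotassium phosphate 11.93 g; potassium chloride 0.85 g; hemin 24.65 mL; sodium thiosulfate 9.11 g; L-lysine hydrochloride 0.39 g

Working volume: 2.07 L.
agar: 14.7 g/L × 2.07 L = 30.43 g
ammonium sulfate: 20.8 mmol/L × 132.1 g/mol × 2.07 L ÷ 1000 = 5.69 g
dipotassium phosphate: 33.1 mmol/L × 174.18 g/mol × 2.07 L ÷ 1000 = 11.93 g
potassium chloride: 0.041 g per 100 mL × 2070 mL ÷ 100 = 0.85 g
hemin: V = C2·V2/C1 = 5.74 µg/mL × 2070 mL ÷ 482 µg/mL = 24.65 mL
sodium thiosulfate: 0.44 g per 100 mL × 2070 mL ÷ 100 = 9.11 g
L-lysine hydrochloride: 0.19 g/L × 2.07 L = 0.39 g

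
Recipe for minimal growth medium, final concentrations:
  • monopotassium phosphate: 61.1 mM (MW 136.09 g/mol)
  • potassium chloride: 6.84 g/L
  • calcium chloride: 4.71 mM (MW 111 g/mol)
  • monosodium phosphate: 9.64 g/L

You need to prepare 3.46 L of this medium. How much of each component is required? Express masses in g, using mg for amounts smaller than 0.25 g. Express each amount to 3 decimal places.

monopotassium phosphate 28.770 g; potassium chloride 23.666 g; calcium chloride 1.809 g; monosodium phosphate 33.354 g

Working volume: 3.46 L.
monopotassium phosphate: 61.1 mmol/L × 136.09 g/mol × 3.46 L ÷ 1000 = 28.770 g
potassium chloride: 6.84 g/L × 3.46 L = 23.666 g
calcium chloride: 4.71 mmol/L × 111 g/mol × 3.46 L ÷ 1000 = 1.809 g
monosodium phosphate: 9.64 g/L × 3.46 L = 33.354 g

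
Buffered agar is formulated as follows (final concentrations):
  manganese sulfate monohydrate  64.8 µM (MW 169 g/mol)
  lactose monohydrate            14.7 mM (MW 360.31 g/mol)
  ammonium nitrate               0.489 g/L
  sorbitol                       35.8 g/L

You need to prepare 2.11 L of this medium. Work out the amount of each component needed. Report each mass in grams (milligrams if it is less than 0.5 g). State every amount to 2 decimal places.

manganese sulfate monohydrate 23.11 mg; lactose monohydrate 11.18 g; ammonium nitrate 1.03 g; sorbitol 75.54 g

Working volume: 2.11 L.
manganese sulfate monohydrate: 64.8 µmol/L × 169 g/mol × 2.11 L ÷ 1000 = 23.11 mg
lactose monohydrate: 14.7 mmol/L × 360.31 g/mol × 2.11 L ÷ 1000 = 11.18 g
ammonium nitrate: 0.489 g/L × 2.11 L = 1.03 g
sorbitol: 35.8 g/L × 2.11 L = 75.54 g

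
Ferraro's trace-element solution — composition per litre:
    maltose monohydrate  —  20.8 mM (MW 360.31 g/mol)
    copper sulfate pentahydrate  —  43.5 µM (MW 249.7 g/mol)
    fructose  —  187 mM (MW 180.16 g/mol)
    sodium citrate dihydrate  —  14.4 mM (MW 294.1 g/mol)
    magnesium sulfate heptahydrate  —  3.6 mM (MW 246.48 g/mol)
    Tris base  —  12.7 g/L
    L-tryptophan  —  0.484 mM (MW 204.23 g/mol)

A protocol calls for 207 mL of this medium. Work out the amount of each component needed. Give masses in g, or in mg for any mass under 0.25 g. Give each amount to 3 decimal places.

Working volume: 207 mL = 0.207 L.
maltose monohydrate: 20.8 mmol/L × 360.31 g/mol × 0.207 L ÷ 1000 = 1.551 g
copper sulfate pentahydrate: 43.5 µmol/L × 249.7 g/mol × 0.207 L ÷ 1000 = 2.248 mg
fructose: 187 mmol/L × 180.16 g/mol × 0.207 L ÷ 1000 = 6.974 g
sodium citrate dihydrate: 14.4 mmol/L × 294.1 g/mol × 0.207 L ÷ 1000 = 0.877 g
magnesium sulfate heptahydrate: 3.6 mmol/L × 246.48 mg/mmol × 0.207 L = 183.677 mg
Tris base: 12.7 g/L × 0.207 L = 2.629 g
L-tryptophan: 0.484 mmol/L × 204.23 mg/mmol × 0.207 L = 20.461 mg

maltose monohydrate 1.551 g; copper sulfate pentahydrate 2.248 mg; fructose 6.974 g; sodium citrate dihydrate 0.877 g; magnesium sulfate heptahydrate 183.677 mg; Tris base 2.629 g; L-tryptophan 20.461 mg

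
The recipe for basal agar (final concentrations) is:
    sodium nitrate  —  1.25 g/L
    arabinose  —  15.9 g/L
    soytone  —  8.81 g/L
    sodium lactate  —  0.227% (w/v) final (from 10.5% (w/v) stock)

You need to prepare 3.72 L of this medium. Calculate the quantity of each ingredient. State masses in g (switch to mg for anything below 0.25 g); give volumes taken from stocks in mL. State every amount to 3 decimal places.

Scale factor relative to 1 L: 3.72.
sodium nitrate: 1.25 g/L × 3.72 L = 4.650 g
arabinose: 15.9 g/L × 3.72 L = 59.148 g
soytone: 8.81 g/L × 3.72 L = 32.773 g
sodium lactate: dilute stock: 0.227% ÷ 10.5% × 3720 mL = 80.423 mL

sodium nitrate 4.650 g; arabinose 59.148 g; soytone 32.773 g; sodium lactate 80.423 mL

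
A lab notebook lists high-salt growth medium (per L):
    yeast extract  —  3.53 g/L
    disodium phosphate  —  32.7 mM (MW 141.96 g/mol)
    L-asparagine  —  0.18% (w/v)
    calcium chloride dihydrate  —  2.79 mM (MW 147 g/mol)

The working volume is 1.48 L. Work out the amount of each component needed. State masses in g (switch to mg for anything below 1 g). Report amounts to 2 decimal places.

yeast extract 5.22 g; disodium phosphate 6.87 g; L-asparagine 2.66 g; calcium chloride dihydrate 606.99 mg

Scale factor relative to 1 L: 1.48.
yeast extract: 3.53 g/L × 1.48 L = 5.22 g
disodium phosphate: 32.7 mmol/L × 141.96 g/mol × 1.48 L ÷ 1000 = 6.87 g
L-asparagine: 0.18 g per 100 mL × 1480 mL ÷ 100 = 2.66 g
calcium chloride dihydrate: 2.79 mmol/L × 147 mg/mmol × 1.48 L = 606.99 mg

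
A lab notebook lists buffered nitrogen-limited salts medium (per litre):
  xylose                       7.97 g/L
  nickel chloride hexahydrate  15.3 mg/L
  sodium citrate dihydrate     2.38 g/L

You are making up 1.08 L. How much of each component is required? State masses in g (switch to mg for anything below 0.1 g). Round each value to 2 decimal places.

xylose 8.61 g; nickel chloride hexahydrate 16.52 mg; sodium citrate dihydrate 2.57 g

Scale factor relative to 1 L: 1.08.
xylose: 7.97 g/L × 1.08 L = 8.61 g
nickel chloride hexahydrate: 15.3 mg/L × 1.08 L = 16.52 mg
sodium citrate dihydrate: 2.38 g/L × 1.08 L = 2.57 g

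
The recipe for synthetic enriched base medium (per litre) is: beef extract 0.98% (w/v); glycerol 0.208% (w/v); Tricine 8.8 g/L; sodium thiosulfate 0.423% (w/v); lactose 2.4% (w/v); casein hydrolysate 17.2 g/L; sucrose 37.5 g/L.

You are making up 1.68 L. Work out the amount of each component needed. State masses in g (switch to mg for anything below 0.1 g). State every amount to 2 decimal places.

beef extract 16.46 g; glycerol 3.49 g; Tricine 14.78 g; sodium thiosulfate 7.11 g; lactose 40.32 g; casein hydrolysate 28.90 g; sucrose 63.00 g

Scale factor relative to 1 L: 1.68.
beef extract: 0.98% w/v = 9.8 g/L → 9.8 × 1.68 L = 16.46 g
glycerol: 0.208 g per 100 mL × 1680 mL ÷ 100 = 3.49 g
Tricine: 8.8 g/L × 1.68 L = 14.78 g
sodium thiosulfate: 0.423% w/v = 4.23 g/L → 4.23 × 1.68 L = 7.11 g
lactose: 2.4% w/v = 24 g/L → 24 × 1.68 L = 40.32 g
casein hydrolysate: 17.2 g/L × 1.68 L = 28.90 g
sucrose: 37.5 g/L × 1.68 L = 63.00 g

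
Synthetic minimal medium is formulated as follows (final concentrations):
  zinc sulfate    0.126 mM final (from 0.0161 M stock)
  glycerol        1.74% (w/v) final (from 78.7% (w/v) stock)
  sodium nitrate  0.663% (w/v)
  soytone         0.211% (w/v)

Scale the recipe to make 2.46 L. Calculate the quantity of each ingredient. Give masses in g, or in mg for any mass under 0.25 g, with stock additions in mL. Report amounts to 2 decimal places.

Scale factor relative to 1 L: 2.46.
zinc sulfate: C1V1 = C2V2 → 0.126 mM × 2460 mL ÷ 16.1 mM = 19.25 mL
glycerol: C1V1 = C2V2 → 1.74% ÷ 78.7% × 2460 mL = 54.39 mL
sodium nitrate: 0.663% w/v = 6.63 g/L → 6.63 × 2.46 L = 16.31 g
soytone: 0.211% w/v = 2.11 g/L → 2.11 × 2.46 L = 5.19 g

zinc sulfate 19.25 mL; glycerol 54.39 mL; sodium nitrate 16.31 g; soytone 5.19 g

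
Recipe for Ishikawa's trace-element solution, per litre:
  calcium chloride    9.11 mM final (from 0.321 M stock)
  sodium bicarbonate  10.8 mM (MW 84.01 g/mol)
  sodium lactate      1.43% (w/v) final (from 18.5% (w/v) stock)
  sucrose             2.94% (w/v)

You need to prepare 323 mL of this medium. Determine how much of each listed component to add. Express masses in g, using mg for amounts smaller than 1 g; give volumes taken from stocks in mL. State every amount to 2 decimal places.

calcium chloride 9.17 mL; sodium bicarbonate 293.06 mg; sodium lactate 24.97 mL; sucrose 9.50 g

Scale factor relative to 1 L: 0.323.
calcium chloride: C1V1 = C2V2 → 9.11 mM × 323 mL ÷ 321 mM = 9.17 mL
sodium bicarbonate: 10.8 mmol/L × 84.01 mg/mmol × 0.323 L = 293.06 mg
sodium lactate: V = C2·V2/C1 = 1.43% ÷ 18.5% × 323 mL = 24.97 mL
sucrose: 2.94 g per 100 mL × 323 mL ÷ 100 = 9.50 g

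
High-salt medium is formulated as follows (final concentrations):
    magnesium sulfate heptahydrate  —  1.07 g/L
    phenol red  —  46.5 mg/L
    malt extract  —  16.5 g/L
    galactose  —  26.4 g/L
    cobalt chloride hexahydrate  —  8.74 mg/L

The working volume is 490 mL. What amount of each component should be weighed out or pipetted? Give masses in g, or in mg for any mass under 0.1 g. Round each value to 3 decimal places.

magnesium sulfate heptahydrate 0.524 g; phenol red 22.785 mg; malt extract 8.085 g; galactose 12.936 g; cobalt chloride hexahydrate 4.283 mg

Target volume = 490 mL = 0.49 L.
magnesium sulfate heptahydrate: 1.07 g/L × 0.49 L = 0.524 g
phenol red: 46.5 mg/L × 0.49 L = 22.785 mg
malt extract: 16.5 g/L × 0.49 L = 8.085 g
galactose: 26.4 g/L × 0.49 L = 12.936 g
cobalt chloride hexahydrate: 8.74 mg/L × 0.49 L = 4.283 mg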